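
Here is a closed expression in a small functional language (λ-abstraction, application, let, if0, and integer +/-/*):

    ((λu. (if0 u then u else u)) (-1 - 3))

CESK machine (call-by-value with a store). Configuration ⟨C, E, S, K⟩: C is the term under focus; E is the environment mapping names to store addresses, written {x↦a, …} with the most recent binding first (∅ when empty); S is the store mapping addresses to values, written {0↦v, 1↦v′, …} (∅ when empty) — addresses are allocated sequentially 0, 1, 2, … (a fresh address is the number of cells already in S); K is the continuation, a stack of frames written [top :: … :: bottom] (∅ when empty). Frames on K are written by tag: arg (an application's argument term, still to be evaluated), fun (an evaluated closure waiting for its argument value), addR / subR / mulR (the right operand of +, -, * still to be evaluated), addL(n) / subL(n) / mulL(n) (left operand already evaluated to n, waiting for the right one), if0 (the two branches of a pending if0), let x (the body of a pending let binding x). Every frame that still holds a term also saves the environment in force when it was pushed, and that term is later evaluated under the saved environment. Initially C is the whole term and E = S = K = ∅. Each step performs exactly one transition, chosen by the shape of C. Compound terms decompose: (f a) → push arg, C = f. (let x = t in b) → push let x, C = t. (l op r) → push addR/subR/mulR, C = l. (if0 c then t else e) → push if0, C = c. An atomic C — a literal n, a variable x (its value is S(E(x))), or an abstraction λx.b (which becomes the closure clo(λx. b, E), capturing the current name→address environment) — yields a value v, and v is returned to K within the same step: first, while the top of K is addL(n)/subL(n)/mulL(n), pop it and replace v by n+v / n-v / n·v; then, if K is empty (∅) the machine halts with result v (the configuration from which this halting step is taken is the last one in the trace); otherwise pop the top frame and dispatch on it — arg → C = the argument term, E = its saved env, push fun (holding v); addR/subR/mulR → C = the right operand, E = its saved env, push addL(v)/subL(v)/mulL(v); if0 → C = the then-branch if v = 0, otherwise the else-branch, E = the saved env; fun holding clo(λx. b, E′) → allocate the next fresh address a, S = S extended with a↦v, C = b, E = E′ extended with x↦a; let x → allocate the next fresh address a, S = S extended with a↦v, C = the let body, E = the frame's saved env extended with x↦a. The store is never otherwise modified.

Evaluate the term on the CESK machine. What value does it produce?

[0] [C=((λu. (if0 u then u else u)) (-1 - 3)) | E=∅ | S=∅ | K=∅]
[1] [C=(λu. (if0 u then u else u)) | E=∅ | S=∅ | K=[arg]]
[2] [C=(-1 - 3) | E=∅ | S=∅ | K=[fun]]
[3] [C=-1 | E=∅ | S=∅ | K=[subR :: fun]]
[4] [C=3 | E=∅ | S=∅ | K=[subL(-1) :: fun]]
[5] [C=(if0 u then u else u) | E={u↦0} | S={0↦-4} | K=∅]
[6] [C=u | E={u↦0} | S={0↦-4} | K=[if0]]
[7] [C=u | E={u↦0} | S={0↦-4} | K=∅]
→ final value -4

Answer: -4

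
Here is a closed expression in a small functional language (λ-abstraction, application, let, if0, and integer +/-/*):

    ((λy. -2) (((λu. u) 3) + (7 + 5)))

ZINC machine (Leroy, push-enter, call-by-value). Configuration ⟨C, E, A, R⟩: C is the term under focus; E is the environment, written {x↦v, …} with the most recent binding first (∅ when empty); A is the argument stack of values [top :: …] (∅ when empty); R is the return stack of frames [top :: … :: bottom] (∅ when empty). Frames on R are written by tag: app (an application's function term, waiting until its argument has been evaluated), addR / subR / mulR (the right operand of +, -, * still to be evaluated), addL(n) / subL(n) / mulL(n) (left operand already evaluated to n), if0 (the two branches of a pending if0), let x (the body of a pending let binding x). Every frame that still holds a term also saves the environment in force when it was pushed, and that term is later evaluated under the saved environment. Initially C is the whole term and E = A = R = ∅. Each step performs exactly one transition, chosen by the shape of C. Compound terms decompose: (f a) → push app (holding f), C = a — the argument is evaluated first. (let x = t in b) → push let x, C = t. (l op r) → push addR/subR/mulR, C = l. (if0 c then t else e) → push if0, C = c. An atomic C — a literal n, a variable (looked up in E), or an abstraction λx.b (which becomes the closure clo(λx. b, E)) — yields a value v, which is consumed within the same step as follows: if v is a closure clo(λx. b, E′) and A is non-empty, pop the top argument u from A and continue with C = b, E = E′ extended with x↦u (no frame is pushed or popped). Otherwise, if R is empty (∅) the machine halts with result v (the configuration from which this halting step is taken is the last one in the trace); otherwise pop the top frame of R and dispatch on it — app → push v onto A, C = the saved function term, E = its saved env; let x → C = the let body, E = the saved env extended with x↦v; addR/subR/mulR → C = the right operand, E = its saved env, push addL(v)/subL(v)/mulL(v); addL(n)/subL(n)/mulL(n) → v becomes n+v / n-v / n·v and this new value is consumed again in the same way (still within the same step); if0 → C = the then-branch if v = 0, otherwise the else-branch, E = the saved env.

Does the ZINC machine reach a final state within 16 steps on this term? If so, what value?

[0] ⟨C=((λy. -2) (((λu. u) 3) + (7 + 5))); E=∅; A=∅; R=∅⟩
[1] ⟨C=(((λu. u) 3) + (7 + 5)); E=∅; A=∅; R=[app]⟩
[2] ⟨C=((λu. u) 3); E=∅; A=∅; R=[addR :: app]⟩
[3] ⟨C=3; E=∅; A=∅; R=[app :: addR :: app]⟩
[4] ⟨C=(λu. u); E=∅; A=[3]; R=[addR :: app]⟩
[5] ⟨C=u; E={u↦3}; A=∅; R=[addR :: app]⟩
[6] ⟨C=(7 + 5); E=∅; A=∅; R=[addL(3) :: app]⟩
[7] ⟨C=7; E=∅; A=∅; R=[addR :: addL(3) :: app]⟩
[8] ⟨C=5; E=∅; A=∅; R=[addL(7) :: addL(3) :: app]⟩
[9] ⟨C=(λy. -2); E=∅; A=[15]; R=∅⟩
[10] ⟨C=-2; E={y↦15}; A=∅; R=∅⟩
→ final value -2

Answer: -2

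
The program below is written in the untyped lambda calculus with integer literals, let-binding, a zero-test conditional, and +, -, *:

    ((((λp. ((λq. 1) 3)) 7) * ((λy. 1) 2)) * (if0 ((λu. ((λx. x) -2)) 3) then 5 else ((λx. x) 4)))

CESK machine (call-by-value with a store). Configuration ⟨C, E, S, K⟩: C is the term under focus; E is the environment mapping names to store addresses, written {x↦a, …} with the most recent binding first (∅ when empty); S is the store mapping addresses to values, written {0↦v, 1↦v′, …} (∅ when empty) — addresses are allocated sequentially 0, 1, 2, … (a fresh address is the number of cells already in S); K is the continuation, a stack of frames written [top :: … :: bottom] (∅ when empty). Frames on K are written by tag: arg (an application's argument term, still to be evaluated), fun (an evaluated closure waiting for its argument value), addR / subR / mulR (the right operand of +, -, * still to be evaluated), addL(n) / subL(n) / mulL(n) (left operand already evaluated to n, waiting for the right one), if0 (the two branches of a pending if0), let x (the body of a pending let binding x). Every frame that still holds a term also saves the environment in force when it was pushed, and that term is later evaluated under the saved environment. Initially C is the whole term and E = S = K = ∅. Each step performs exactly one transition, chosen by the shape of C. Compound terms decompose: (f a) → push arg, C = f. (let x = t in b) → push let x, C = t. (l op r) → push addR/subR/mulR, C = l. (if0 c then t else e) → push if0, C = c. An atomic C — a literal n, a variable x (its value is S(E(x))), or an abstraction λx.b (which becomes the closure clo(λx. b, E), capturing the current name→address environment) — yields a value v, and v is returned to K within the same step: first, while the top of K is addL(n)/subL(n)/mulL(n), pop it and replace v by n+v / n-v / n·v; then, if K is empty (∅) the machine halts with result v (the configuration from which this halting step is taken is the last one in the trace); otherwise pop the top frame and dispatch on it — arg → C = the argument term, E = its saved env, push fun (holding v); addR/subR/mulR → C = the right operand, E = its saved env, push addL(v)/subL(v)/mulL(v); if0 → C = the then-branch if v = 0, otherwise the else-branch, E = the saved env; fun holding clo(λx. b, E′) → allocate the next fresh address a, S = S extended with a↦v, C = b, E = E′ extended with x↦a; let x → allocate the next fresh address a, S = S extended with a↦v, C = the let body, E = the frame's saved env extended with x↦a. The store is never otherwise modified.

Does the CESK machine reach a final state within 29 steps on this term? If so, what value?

[0] [C=((((λp. ((λq. 1) 3)) 7) * ((λy. 1) 2)) * (if0 ((λu. ((λx. x) -2)) 3) then 5 else ((λx. x) 4))) | E=∅ | S=∅ | K=∅]
[1] [C=(((λp. ((λq. 1) 3)) 7) * ((λy. 1) 2)) | E=∅ | S=∅ | K=[mulR]]
[2] [C=((λp. ((λq. 1) 3)) 7) | E=∅ | S=∅ | K=[mulR :: mulR]]
[3] [C=(λp. ((λq. 1) 3)) | E=∅ | S=∅ | K=[arg :: mulR :: mulR]]
[4] [C=7 | E=∅ | S=∅ | K=[fun :: mulR :: mulR]]
[5] [C=((λq. 1) 3) | E={p↦0} | S={0↦7} | K=[mulR :: mulR]]
[6] [C=(λq. 1) | E={p↦0} | S={0↦7} | K=[arg :: mulR :: mulR]]
[7] [C=3 | E={p↦0} | S={0↦7} | K=[fun :: mulR :: mulR]]
[8] [C=1 | E={q↦1, p↦0} | S={0↦7, 1↦3} | K=[mulR :: mulR]]
[9] [C=((λy. 1) 2) | E=∅ | S={0↦7, 1↦3} | K=[mulL(1) :: mulR]]
[10] [C=(λy. 1) | E=∅ | S={0↦7, 1↦3} | K=[arg :: mulL(1) :: mulR]]
[11] [C=2 | E=∅ | S={0↦7, 1↦3} | K=[fun :: mulL(1) :: mulR]]
[12] [C=1 | E={y↦2} | S={0↦7, 1↦3, 2↦2} | K=[mulL(1) :: mulR]]
[13] [C=(if0 ((λu. ((λx. x) -2)) 3) then 5 else ((λx. x) 4)) | E=∅ | S={0↦7, 1↦3, 2↦2} | K=[mulL(1)]]
[14] [C=((λu. ((λx. x) -2)) 3) | E=∅ | S={0↦7, 1↦3, 2↦2} | K=[if0 :: mulL(1)]]
[15] [C=(λu. ((λx. x) -2)) | E=∅ | S={0↦7, 1↦3, 2↦2} | K=[arg :: if0 :: mulL(1)]]
[16] [C=3 | E=∅ | S={0↦7, 1↦3, 2↦2} | K=[fun :: if0 :: mulL(1)]]
[17] [C=((λx. x) -2) | E={u↦3} | S={0↦7, 1↦3, 2↦2, 3↦3} | K=[if0 :: mulL(1)]]
[18] [C=(λx. x) | E={u↦3} | S={0↦7, 1↦3, 2↦2, 3↦3} | K=[arg :: if0 :: mulL(1)]]
[19] [C=-2 | E={u↦3} | S={0↦7, 1↦3, 2↦2, 3↦3} | K=[fun :: if0 :: mulL(1)]]
[20] [C=x | E={x↦4, u↦3} | S={0↦7, 1↦3, 2↦2, 3↦3, 4↦-2} | K=[if0 :: mulL(1)]]
[21] [C=((λx. x) 4) | E=∅ | S={0↦7, 1↦3, 2↦2, 3↦3, 4↦-2} | K=[mulL(1)]]
[22] [C=(λx. x) | E=∅ | S={0↦7, 1↦3, 2↦2, 3↦3, 4↦-2} | K=[arg :: mulL(1)]]
[23] [C=4 | E=∅ | S={0↦7, 1↦3, 2↦2, 3↦3, 4↦-2} | K=[fun :: mulL(1)]]
[24] [C=x | E={x↦5} | S={0↦7, 1↦3, 2↦2, 3↦3, 4↦-2, 5↦4} | K=[mulL(1)]]
→ final value 4

Answer: 4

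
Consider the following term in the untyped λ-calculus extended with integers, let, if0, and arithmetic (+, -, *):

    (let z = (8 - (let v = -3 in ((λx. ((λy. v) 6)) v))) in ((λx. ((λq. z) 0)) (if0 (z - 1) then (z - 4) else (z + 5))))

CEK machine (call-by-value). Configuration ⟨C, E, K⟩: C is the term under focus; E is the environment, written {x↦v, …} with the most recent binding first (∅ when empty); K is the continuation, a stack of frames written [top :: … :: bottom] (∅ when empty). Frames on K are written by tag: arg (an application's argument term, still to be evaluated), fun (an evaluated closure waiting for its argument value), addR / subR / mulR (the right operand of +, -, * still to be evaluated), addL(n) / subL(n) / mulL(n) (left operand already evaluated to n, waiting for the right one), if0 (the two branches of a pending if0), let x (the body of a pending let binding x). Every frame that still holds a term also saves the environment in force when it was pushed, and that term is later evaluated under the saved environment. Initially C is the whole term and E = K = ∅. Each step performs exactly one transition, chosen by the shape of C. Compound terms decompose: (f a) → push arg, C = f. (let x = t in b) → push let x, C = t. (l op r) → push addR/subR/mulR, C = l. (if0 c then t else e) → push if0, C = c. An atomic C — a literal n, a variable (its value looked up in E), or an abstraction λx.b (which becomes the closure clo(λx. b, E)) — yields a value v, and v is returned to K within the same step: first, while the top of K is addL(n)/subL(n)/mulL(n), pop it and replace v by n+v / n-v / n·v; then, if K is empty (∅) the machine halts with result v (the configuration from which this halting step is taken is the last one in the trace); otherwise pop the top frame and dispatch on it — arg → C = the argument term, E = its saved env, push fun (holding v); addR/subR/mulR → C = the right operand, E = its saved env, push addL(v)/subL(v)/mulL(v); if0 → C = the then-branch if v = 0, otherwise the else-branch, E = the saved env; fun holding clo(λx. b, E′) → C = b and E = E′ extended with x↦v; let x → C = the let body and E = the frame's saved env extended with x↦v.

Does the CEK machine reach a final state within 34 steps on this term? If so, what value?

Answer: 11

Derivation:
0. [C=(let z = (8 - (let v = -3 in ((λx. ((λy. v) 6)) v))) in ((λx. ((λq. z) 0)) (if0 (z - 1) then (z - 4) else (z + 5)))) | E=∅ | K=∅]
1. [C=(8 - (let v = -3 in ((λx. ((λy. v) 6)) v))) | E=∅ | K=[let z]]
2. [C=8 | E=∅ | K=[subR :: let z]]
3. [C=(let v = -3 in ((λx. ((λy. v) 6)) v)) | E=∅ | K=[subL(8) :: let z]]
4. [C=-3 | E=∅ | K=[let v :: subL(8) :: let z]]
5. [C=((λx. ((λy. v) 6)) v) | E={v↦-3} | K=[subL(8) :: let z]]
6. [C=(λx. ((λy. v) 6)) | E={v↦-3} | K=[arg :: subL(8) :: let z]]
7. [C=v | E={v↦-3} | K=[fun :: subL(8) :: let z]]
8. [C=((λy. v) 6) | E={x↦-3, v↦-3} | K=[subL(8) :: let z]]
9. [C=(λy. v) | E={x↦-3, v↦-3} | K=[arg :: subL(8) :: let z]]
10. [C=6 | E={x↦-3, v↦-3} | K=[fun :: subL(8) :: let z]]
11. [C=v | E={y↦6, x↦-3, v↦-3} | K=[subL(8) :: let z]]
12. [C=((λx. ((λq. z) 0)) (if0 (z - 1) then (z - 4) else (z + 5))) | E={z↦11} | K=∅]
13. [C=(λx. ((λq. z) 0)) | E={z↦11} | K=[arg]]
14. [C=(if0 (z - 1) then (z - 4) else (z + 5)) | E={z↦11} | K=[fun]]
15. [C=(z - 1) | E={z↦11} | K=[if0 :: fun]]
16. [C=z | E={z↦11} | K=[subR :: if0 :: fun]]
17. [C=1 | E={z↦11} | K=[subL(11) :: if0 :: fun]]
18. [C=(z + 5) | E={z↦11} | K=[fun]]
19. [C=z | E={z↦11} | K=[addR :: fun]]
20. [C=5 | E={z↦11} | K=[addL(11) :: fun]]
21. [C=((λq. z) 0) | E={x↦16, z↦11} | K=∅]
22. [C=(λq. z) | E={x↦16, z↦11} | K=[arg]]
23. [C=0 | E={x↦16, z↦11} | K=[fun]]
24. [C=z | E={q↦0, x↦16, z↦11} | K=∅]
→ final value 11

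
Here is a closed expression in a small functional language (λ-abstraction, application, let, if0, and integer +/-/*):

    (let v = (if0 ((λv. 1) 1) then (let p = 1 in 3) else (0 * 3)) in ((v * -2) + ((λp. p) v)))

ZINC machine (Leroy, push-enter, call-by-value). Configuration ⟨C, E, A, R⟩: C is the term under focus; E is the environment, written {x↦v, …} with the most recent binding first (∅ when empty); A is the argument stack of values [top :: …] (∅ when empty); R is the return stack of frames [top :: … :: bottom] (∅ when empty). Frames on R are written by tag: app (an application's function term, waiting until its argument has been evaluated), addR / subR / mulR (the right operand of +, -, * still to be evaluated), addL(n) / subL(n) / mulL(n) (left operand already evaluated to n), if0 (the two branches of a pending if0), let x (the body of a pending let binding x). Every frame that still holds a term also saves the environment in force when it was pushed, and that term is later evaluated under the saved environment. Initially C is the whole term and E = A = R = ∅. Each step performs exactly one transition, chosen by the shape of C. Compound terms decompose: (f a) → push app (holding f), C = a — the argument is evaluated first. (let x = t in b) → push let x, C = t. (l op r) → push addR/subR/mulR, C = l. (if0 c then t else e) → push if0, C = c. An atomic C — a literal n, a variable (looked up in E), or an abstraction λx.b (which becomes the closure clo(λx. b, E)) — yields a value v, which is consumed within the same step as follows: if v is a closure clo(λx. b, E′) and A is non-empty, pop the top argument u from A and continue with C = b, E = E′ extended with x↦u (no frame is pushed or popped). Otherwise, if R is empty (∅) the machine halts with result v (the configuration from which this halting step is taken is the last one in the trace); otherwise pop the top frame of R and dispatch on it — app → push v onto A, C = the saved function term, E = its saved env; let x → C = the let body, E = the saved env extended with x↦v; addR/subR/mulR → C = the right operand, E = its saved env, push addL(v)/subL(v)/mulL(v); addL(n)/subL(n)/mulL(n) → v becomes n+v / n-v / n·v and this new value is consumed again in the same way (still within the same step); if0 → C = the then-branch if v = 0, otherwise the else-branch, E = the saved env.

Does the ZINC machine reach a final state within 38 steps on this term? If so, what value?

Answer: 0

Execution trace:
t=0: ⟨C=(let v = (if0 ((λv. 1) 1) then (let p = 1 in 3) else (0 * 3)) in ((v * -2) + ((λp. p) v))); E=∅; A=∅; R=∅⟩
t=1: ⟨C=(if0 ((λv. 1) 1) then (let p = 1 in 3) else (0 * 3)); E=∅; A=∅; R=[let v]⟩
t=2: ⟨C=((λv. 1) 1); E=∅; A=∅; R=[if0 :: let v]⟩
t=3: ⟨C=1; E=∅; A=∅; R=[app :: if0 :: let v]⟩
t=4: ⟨C=(λv. 1); E=∅; A=[1]; R=[if0 :: let v]⟩
t=5: ⟨C=1; E={v↦1}; A=∅; R=[if0 :: let v]⟩
t=6: ⟨C=(0 * 3); E=∅; A=∅; R=[let v]⟩
t=7: ⟨C=0; E=∅; A=∅; R=[mulR :: let v]⟩
t=8: ⟨C=3; E=∅; A=∅; R=[mulL(0) :: let v]⟩
t=9: ⟨C=((v * -2) + ((λp. p) v)); E={v↦0}; A=∅; R=∅⟩
t=10: ⟨C=(v * -2); E={v↦0}; A=∅; R=[addR]⟩
t=11: ⟨C=v; E={v↦0}; A=∅; R=[mulR :: addR]⟩
t=12: ⟨C=-2; E={v↦0}; A=∅; R=[mulL(0) :: addR]⟩
t=13: ⟨C=((λp. p) v); E={v↦0}; A=∅; R=[addL(0)]⟩
t=14: ⟨C=v; E={v↦0}; A=∅; R=[app :: addL(0)]⟩
t=15: ⟨C=(λp. p); E={v↦0}; A=[0]; R=[addL(0)]⟩
t=16: ⟨C=p; E={p↦0, v↦0}; A=∅; R=[addL(0)]⟩
→ final value 0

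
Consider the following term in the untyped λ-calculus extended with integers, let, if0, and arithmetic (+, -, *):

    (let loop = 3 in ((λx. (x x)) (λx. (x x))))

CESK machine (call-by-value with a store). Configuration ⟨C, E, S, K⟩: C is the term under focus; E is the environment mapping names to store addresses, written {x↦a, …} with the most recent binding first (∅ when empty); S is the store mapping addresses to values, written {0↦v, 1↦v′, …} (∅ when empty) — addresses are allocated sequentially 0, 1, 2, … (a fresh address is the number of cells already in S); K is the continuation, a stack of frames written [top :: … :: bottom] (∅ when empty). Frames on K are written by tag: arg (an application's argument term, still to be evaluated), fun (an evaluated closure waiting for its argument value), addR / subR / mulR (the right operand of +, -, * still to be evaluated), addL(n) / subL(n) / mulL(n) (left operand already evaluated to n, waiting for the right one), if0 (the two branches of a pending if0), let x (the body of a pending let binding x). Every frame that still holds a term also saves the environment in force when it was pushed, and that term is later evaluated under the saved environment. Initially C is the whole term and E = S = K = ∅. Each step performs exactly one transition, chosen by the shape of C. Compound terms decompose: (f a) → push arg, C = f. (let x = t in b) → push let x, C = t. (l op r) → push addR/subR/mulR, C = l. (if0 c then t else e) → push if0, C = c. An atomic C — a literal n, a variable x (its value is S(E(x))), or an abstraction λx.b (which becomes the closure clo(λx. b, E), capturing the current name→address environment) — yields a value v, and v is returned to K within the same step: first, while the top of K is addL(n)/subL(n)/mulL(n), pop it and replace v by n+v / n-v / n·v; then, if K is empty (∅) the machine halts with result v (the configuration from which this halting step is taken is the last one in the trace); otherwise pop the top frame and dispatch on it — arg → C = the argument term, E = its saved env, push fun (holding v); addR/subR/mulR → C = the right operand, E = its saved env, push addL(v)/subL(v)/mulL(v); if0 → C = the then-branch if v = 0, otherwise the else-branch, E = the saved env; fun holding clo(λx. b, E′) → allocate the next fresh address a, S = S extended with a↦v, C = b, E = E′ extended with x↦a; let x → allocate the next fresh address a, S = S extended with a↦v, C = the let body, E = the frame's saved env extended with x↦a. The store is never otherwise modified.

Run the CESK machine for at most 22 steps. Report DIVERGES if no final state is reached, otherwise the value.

Answer: DIVERGES (no final state within 22 steps)

Machine steps:
step 0: <C=(let loop = 3 in ((λx. (x x)) (λx. (x x)))), E=∅, S=∅, K=∅>
step 1: <C=3, E=∅, S=∅, K=[let loop]>
step 2: <C=((λx. (x x)) (λx. (x x))), E={loop↦0}, S={0↦3}, K=∅>
step 3: <C=(λx. (x x)), E={loop↦0}, S={0↦3}, K=[arg]>
step 4: <C=(λx. (x x)), E={loop↦0}, S={0↦3}, K=[fun]>
step 5: <C=(x x), E={x↦1, loop↦0}, S={0↦3, 1↦clo(λx. (x x), {loop↦0})}, K=∅>
step 6: <C=x, E={x↦1, loop↦0}, S={0↦3, 1↦clo(λx. (x x), {loop↦0})}, K=[arg]>
step 7: <C=x, E={x↦1, loop↦0}, S={0↦3, 1↦clo(λx. (x x), {loop↦0})}, K=[fun]>
step 8: <C=(x x), E={x↦2, loop↦0}, S={0↦3, 1↦clo(λx. (x x), {loop↦0}), 2↦clo(λx. (x x), {loop↦0})}, K=∅>
step 9: <C=x, E={x↦2, loop↦0}, S={0↦3, 1↦clo(λx. (x x), {loop↦0}), 2↦clo(λx. (x x), {loop↦0})}, K=[arg]>
step 10: <C=x, E={x↦2, loop↦0}, S={0↦3, 1↦clo(λx. (x x), {loop↦0}), 2↦clo(λx. (x x), {loop↦0})}, K=[fun]>
step 11: <C=(x x), E={x↦3, loop↦0}, S={0↦3, 1↦clo(λx. (x x), {loop↦0}), 2↦clo(λx. (x x), {loop↦0}), 3↦clo(λx. (x x), {loop↦0})}, K=∅>
step 12: <C=x, E={x↦3, loop↦0}, S={0↦3, 1↦clo(λx. (x x), {loop↦0}), 2↦clo(λx. (x x), {loop↦0}), 3↦clo(λx. (x x), {loop↦0})}, K=[arg]>
step 13: <C=x, E={x↦3, loop↦0}, S={0↦3, 1↦clo(λx. (x x), {loop↦0}), 2↦clo(λx. (x x), {loop↦0}), 3↦clo(λx. (x x), {loop↦0})}, K=[fun]>
step 14: <C=(x x), E={x↦4, loop↦0}, S={0↦3, 1↦clo(λx. (x x), {loop↦0}), 2↦clo(λx. (x x), {loop↦0}), 3↦clo(λx. (x x), {loop↦0}), 4↦clo(λx. (x x), {loop↦0})}, K=∅>
step 15: <C=x, E={x↦4, loop↦0}, S={0↦3, 1↦clo(λx. (x x), {loop↦0}), 2↦clo(λx. (x x), {loop↦0}), 3↦clo(λx. (x x), {loop↦0}), 4↦clo(λx. (x x), {loop↦0})}, K=[arg]>
step 16: <C=x, E={x↦4, loop↦0}, S={0↦3, 1↦clo(λx. (x x), {loop↦0}), 2↦clo(λx. (x x), {loop↦0}), 3↦clo(λx. (x x), {loop↦0}), 4↦clo(λx. (x x), {loop↦0})}, K=[fun]>
step 17: <C=(x x), E={x↦5, loop↦0}, S={0↦3, 1↦clo(λx. (x x), {loop↦0}), 2↦clo(λx. (x x), {loop↦0}), 3↦clo(λx. (x x), {loop↦0}), 4↦clo(λx. (x x), {loop↦0}), 5↦clo(λx. (x x), {loop↦0})}, K=∅>
step 18: <C=x, E={x↦5, loop↦0}, S={0↦3, 1↦clo(λx. (x x), {loop↦0}), 2↦clo(λx. (x x), {loop↦0}), 3↦clo(λx. (x x), {loop↦0}), 4↦clo(λx. (x x), {loop↦0}), 5↦clo(λx. (x x), {loop↦0})}, K=[arg]>
step 19: <C=x, E={x↦5, loop↦0}, S={0↦3, 1↦clo(λx. (x x), {loop↦0}), 2↦clo(λx. (x x), {loop↦0}), 3↦clo(λx. (x x), {loop↦0}), 4↦clo(λx. (x x), {loop↦0}), 5↦clo(λx. (x x), {loop↦0})}, K=[fun]>
step 20: <C=(x x), E={x↦6, loop↦0}, S={0↦3, 1↦clo(λx. (x x), {loop↦0}), 2↦clo(λx. (x x), {loop↦0}), 3↦clo(λx. (x x), {loop↦0}), 4↦clo(λx. (x x), {loop↦0}), 5↦clo(λx. (x x), {loop↦0}), 6↦clo(λx. (x x), {loop↦0})}, K=∅>
step 21: <C=x, E={x↦6, loop↦0}, S={0↦3, 1↦clo(λx. (x x), {loop↦0}), 2↦clo(λx. (x x), {loop↦0}), 3↦clo(λx. (x x), {loop↦0}), 4↦clo(λx. (x x), {loop↦0}), 5↦clo(λx. (x x), {loop↦0}), 6↦clo(λx. (x x), {loop↦0})}, K=[arg]>
step 22: <C=x, E={x↦6, loop↦0}, S={0↦3, 1↦clo(λx. (x x), {loop↦0}), 2↦clo(λx. (x x), {loop↦0}), 3↦clo(λx. (x x), {loop↦0}), 4↦clo(λx. (x x), {loop↦0}), 5↦clo(λx. (x x), {loop↦0}), 6↦clo(λx. (x x), {loop↦0})}, K=[fun]>
→ 22 transitions taken and the configuration is still not final: no result within 22 steps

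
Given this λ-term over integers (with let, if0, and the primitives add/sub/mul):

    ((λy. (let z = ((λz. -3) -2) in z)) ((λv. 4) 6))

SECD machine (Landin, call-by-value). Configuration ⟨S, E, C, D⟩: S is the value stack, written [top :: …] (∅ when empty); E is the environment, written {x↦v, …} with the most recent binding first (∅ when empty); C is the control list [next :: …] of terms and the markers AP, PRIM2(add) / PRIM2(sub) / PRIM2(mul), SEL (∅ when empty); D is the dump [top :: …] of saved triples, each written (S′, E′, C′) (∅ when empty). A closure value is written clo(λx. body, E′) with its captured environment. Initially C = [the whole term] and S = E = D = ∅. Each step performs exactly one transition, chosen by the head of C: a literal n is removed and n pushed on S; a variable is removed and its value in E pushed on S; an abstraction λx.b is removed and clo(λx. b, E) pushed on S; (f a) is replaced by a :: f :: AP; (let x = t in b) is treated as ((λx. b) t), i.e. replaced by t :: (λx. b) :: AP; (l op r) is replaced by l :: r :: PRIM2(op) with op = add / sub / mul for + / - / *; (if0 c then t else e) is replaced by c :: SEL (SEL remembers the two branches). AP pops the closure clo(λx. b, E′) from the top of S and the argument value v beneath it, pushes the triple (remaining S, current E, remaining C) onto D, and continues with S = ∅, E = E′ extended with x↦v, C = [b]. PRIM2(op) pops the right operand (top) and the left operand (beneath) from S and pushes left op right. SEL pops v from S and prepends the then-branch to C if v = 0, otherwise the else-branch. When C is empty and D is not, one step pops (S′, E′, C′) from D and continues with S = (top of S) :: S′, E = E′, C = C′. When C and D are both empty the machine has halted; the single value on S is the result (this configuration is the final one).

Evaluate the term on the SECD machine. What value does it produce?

Answer: -3

Machine steps:
step 0: ⟨S=∅; E=∅; C=[((λy. (let z = ((λz. -3) -2) in z)) ((λv. 4) 6))]; D=∅⟩
step 1: ⟨S=∅; E=∅; C=[((λv. 4) 6) :: (λy. (let z = ((λz. -3) -2) in z)) :: AP]; D=∅⟩
step 2: ⟨S=∅; E=∅; C=[6 :: (λv. 4) :: AP :: (λy. (let z = ((λz. -3) -2) in z)) :: AP]; D=∅⟩
step 3: ⟨S=[6]; E=∅; C=[(λv. 4) :: AP :: (λy. (let z = ((λz. -3) -2) in z)) :: AP]; D=∅⟩
step 4: ⟨S=[clo(λv. 4, ∅) :: 6]; E=∅; C=[AP :: (λy. (let z = ((λz. -3) -2) in z)) :: AP]; D=∅⟩
step 5: ⟨S=∅; E={v↦6}; C=[4]; D=[(∅, ∅, [(λy. (let z = ((λz. -3) -2) in z)) :: AP])]⟩
step 6: ⟨S=[4]; E={v↦6}; C=∅; D=[(∅, ∅, [(λy. (let z = ((λz. -3) -2) in z)) :: AP])]⟩
step 7: ⟨S=[4]; E=∅; C=[(λy. (let z = ((λz. -3) -2) in z)) :: AP]; D=∅⟩
step 8: ⟨S=[clo(λy. (let z = ((λz. -3) -2) in z), ∅) :: 4]; E=∅; C=[AP]; D=∅⟩
step 9: ⟨S=∅; E={y↦4}; C=[(let z = ((λz. -3) -2) in z)]; D=[(∅, ∅, ∅)]⟩
step 10: ⟨S=∅; E={y↦4}; C=[((λz. -3) -2) :: (λz. z) :: AP]; D=[(∅, ∅, ∅)]⟩
step 11: ⟨S=∅; E={y↦4}; C=[-2 :: (λz. -3) :: AP :: (λz. z) :: AP]; D=[(∅, ∅, ∅)]⟩
step 12: ⟨S=[-2]; E={y↦4}; C=[(λz. -3) :: AP :: (λz. z) :: AP]; D=[(∅, ∅, ∅)]⟩
step 13: ⟨S=[clo(λz. -3, {y↦4}) :: -2]; E={y↦4}; C=[AP :: (λz. z) :: AP]; D=[(∅, ∅, ∅)]⟩
step 14: ⟨S=∅; E={z↦-2, y↦4}; C=[-3]; D=[(∅, {y↦4}, [(λz. z) :: AP]) :: (∅, ∅, ∅)]⟩
step 15: ⟨S=[-3]; E={z↦-2, y↦4}; C=∅; D=[(∅, {y↦4}, [(λz. z) :: AP]) :: (∅, ∅, ∅)]⟩
step 16: ⟨S=[-3]; E={y↦4}; C=[(λz. z) :: AP]; D=[(∅, ∅, ∅)]⟩
step 17: ⟨S=[clo(λz. z, {y↦4}) :: -3]; E={y↦4}; C=[AP]; D=[(∅, ∅, ∅)]⟩
step 18: ⟨S=∅; E={z↦-3, y↦4}; C=[z]; D=[(∅, {y↦4}, ∅) :: (∅, ∅, ∅)]⟩
step 19: ⟨S=[-3]; E={z↦-3, y↦4}; C=∅; D=[(∅, {y↦4}, ∅) :: (∅, ∅, ∅)]⟩
step 20: ⟨S=[-3]; E={y↦4}; C=∅; D=[(∅, ∅, ∅)]⟩
step 21: ⟨S=[-3]; E=∅; C=∅; D=∅⟩
→ final value -3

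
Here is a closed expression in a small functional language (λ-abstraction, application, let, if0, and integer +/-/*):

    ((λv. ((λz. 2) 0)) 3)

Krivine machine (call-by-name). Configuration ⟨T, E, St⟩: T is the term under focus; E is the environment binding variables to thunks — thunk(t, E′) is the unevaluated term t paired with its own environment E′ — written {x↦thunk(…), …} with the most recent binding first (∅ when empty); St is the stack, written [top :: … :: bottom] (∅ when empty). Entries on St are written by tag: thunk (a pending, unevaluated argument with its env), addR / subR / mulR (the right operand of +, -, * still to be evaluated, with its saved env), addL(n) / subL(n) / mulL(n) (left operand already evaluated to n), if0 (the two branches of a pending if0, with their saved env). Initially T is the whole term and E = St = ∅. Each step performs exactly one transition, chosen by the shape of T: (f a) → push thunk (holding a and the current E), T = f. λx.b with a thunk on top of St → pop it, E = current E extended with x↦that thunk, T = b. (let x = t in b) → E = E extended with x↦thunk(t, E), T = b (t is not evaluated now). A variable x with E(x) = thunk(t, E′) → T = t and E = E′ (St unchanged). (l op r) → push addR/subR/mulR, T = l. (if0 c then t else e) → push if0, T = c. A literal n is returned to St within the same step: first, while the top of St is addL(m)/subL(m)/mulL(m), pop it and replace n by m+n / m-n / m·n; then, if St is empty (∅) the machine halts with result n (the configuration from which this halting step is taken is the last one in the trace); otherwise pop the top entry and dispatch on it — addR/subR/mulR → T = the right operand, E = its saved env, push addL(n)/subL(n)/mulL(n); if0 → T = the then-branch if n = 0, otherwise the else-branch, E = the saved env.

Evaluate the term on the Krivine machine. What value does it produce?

Answer: 2

Derivation:
[0] [T=((λv. ((λz. 2) 0)) 3) | E=∅ | St=∅]
[1] [T=(λv. ((λz. 2) 0)) | E=∅ | St=[thunk]]
[2] [T=((λz. 2) 0) | E={v↦thunk(3, ∅)} | St=∅]
[3] [T=(λz. 2) | E={v↦thunk(3, ∅)} | St=[thunk]]
[4] [T=2 | E={z↦thunk(0, {v↦thunk(3, ∅)}), v↦thunk(3, ∅)} | St=∅]
→ final value 2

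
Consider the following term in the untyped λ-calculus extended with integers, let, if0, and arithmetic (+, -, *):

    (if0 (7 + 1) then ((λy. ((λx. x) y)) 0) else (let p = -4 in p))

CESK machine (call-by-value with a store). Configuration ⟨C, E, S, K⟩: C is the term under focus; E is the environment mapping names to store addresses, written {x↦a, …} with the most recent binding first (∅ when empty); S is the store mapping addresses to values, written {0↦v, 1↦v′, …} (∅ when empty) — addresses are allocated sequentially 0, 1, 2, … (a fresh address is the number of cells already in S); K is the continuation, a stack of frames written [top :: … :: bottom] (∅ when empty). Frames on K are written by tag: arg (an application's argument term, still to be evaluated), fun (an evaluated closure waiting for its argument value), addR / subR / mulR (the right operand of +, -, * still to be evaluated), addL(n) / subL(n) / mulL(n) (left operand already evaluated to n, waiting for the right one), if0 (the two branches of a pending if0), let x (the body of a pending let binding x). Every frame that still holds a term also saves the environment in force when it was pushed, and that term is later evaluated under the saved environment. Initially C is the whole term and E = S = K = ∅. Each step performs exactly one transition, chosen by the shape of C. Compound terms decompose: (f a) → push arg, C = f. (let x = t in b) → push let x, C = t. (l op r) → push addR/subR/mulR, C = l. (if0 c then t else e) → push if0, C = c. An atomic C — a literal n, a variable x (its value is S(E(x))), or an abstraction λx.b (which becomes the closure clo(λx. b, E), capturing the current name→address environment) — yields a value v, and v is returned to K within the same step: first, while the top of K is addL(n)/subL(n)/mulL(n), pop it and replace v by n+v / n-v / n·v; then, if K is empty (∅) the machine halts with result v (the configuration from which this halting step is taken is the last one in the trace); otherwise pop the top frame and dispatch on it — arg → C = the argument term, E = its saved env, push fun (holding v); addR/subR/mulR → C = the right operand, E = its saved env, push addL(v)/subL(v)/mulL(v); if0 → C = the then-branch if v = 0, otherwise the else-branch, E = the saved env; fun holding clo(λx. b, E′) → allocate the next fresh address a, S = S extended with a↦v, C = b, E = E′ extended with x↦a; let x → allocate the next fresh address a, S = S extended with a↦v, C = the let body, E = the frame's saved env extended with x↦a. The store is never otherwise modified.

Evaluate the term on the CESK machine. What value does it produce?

step 0: ⟨C=(if0 (7 + 1) then ((λy. ((λx. x) y)) 0) else (let p = -4 in p)); E=∅; S=∅; K=∅⟩
step 1: ⟨C=(7 + 1); E=∅; S=∅; K=[if0]⟩
step 2: ⟨C=7; E=∅; S=∅; K=[addR :: if0]⟩
step 3: ⟨C=1; E=∅; S=∅; K=[addL(7) :: if0]⟩
step 4: ⟨C=(let p = -4 in p); E=∅; S=∅; K=∅⟩
step 5: ⟨C=-4; E=∅; S=∅; K=[let p]⟩
step 6: ⟨C=p; E={p↦0}; S={0↦-4}; K=∅⟩
→ final value -4

Answer: -4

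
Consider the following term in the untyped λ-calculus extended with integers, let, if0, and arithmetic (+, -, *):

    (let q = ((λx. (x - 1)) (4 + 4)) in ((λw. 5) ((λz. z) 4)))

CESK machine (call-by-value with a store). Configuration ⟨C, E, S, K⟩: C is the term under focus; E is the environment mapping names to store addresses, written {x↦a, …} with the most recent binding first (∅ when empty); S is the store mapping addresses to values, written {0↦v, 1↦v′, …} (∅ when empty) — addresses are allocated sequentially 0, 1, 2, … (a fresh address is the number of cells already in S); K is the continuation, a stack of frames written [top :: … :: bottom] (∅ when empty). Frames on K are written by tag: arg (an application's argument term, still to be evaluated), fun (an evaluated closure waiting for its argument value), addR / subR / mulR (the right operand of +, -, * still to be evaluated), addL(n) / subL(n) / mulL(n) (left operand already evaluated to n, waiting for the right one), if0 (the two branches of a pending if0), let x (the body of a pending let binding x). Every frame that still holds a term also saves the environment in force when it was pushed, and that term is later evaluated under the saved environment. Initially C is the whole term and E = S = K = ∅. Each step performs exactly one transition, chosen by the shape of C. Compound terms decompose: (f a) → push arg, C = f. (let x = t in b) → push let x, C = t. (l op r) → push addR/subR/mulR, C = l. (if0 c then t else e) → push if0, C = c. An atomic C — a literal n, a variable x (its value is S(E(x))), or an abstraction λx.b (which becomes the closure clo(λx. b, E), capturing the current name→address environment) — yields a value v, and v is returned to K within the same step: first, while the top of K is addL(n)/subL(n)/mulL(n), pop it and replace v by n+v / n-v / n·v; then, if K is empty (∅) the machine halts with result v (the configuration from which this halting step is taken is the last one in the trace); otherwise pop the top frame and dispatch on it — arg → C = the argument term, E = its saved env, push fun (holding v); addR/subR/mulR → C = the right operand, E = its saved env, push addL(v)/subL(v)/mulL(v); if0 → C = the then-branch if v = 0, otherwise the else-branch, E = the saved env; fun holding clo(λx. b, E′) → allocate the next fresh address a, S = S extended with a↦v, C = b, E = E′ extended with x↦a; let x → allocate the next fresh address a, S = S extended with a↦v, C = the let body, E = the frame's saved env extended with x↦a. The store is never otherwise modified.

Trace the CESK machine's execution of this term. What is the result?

0. [C=(let q = ((λx. (x - 1)) (4 + 4)) in ((λw. 5) ((λz. z) 4))) | E=∅ | S=∅ | K=∅]
1. [C=((λx. (x - 1)) (4 + 4)) | E=∅ | S=∅ | K=[let q]]
2. [C=(λx. (x - 1)) | E=∅ | S=∅ | K=[arg :: let q]]
3. [C=(4 + 4) | E=∅ | S=∅ | K=[fun :: let q]]
4. [C=4 | E=∅ | S=∅ | K=[addR :: fun :: let q]]
5. [C=4 | E=∅ | S=∅ | K=[addL(4) :: fun :: let q]]
6. [C=(x - 1) | E={x↦0} | S={0↦8} | K=[let q]]
7. [C=x | E={x↦0} | S={0↦8} | K=[subR :: let q]]
8. [C=1 | E={x↦0} | S={0↦8} | K=[subL(8) :: let q]]
9. [C=((λw. 5) ((λz. z) 4)) | E={q↦1} | S={0↦8, 1↦7} | K=∅]
10. [C=(λw. 5) | E={q↦1} | S={0↦8, 1↦7} | K=[arg]]
11. [C=((λz. z) 4) | E={q↦1} | S={0↦8, 1↦7} | K=[fun]]
12. [C=(λz. z) | E={q↦1} | S={0↦8, 1↦7} | K=[arg :: fun]]
13. [C=4 | E={q↦1} | S={0↦8, 1↦7} | K=[fun :: fun]]
14. [C=z | E={z↦2, q↦1} | S={0↦8, 1↦7, 2↦4} | K=[fun]]
15. [C=5 | E={w↦3, q↦1} | S={0↦8, 1↦7, 2↦4, 3↦4} | K=∅]
→ final value 5

Answer: 5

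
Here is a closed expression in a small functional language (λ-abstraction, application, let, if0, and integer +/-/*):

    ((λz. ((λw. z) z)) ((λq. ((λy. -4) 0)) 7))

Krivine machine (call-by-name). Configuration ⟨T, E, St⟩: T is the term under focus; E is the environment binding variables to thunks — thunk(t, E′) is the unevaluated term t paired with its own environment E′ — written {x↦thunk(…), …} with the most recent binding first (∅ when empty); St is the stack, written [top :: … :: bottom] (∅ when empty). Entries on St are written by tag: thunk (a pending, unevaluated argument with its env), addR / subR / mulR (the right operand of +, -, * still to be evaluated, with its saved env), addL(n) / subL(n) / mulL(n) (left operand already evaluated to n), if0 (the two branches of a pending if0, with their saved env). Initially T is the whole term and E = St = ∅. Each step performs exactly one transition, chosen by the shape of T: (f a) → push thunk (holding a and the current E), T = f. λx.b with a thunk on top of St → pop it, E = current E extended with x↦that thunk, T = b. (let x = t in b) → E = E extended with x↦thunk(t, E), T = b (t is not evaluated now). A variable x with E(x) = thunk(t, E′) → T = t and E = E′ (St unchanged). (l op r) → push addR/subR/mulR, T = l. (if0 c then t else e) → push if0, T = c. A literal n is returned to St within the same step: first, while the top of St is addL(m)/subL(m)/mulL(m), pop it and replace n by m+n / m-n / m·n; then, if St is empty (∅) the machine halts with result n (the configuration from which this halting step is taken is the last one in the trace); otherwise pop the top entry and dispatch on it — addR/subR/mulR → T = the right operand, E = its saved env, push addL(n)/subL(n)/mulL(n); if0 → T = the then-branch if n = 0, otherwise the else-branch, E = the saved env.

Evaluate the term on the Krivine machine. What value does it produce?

Answer: -4

Execution trace:
0. ⟨T=((λz. ((λw. z) z)) ((λq. ((λy. -4) 0)) 7)); E=∅; St=∅⟩
1. ⟨T=(λz. ((λw. z) z)); E=∅; St=[thunk]⟩
2. ⟨T=((λw. z) z); E={z↦thunk(((λq. ((λy. -4) 0)) 7), ∅)}; St=∅⟩
3. ⟨T=(λw. z); E={z↦thunk(((λq. ((λy. -4) 0)) 7), ∅)}; St=[thunk]⟩
4. ⟨T=z; E={w↦thunk(z, {z↦thunk(((λq. ((λy. -4) 0)) 7), ∅)}), z↦thunk(((λq. ((λy. -4) 0)) 7), ∅)}; St=∅⟩
5. ⟨T=((λq. ((λy. -4) 0)) 7); E=∅; St=∅⟩
6. ⟨T=(λq. ((λy. -4) 0)); E=∅; St=[thunk]⟩
7. ⟨T=((λy. -4) 0); E={q↦thunk(7, ∅)}; St=∅⟩
8. ⟨T=(λy. -4); E={q↦thunk(7, ∅)}; St=[thunk]⟩
9. ⟨T=-4; E={y↦thunk(0, {q↦thunk(7, ∅)}), q↦thunk(7, ∅)}; St=∅⟩
→ final value -4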